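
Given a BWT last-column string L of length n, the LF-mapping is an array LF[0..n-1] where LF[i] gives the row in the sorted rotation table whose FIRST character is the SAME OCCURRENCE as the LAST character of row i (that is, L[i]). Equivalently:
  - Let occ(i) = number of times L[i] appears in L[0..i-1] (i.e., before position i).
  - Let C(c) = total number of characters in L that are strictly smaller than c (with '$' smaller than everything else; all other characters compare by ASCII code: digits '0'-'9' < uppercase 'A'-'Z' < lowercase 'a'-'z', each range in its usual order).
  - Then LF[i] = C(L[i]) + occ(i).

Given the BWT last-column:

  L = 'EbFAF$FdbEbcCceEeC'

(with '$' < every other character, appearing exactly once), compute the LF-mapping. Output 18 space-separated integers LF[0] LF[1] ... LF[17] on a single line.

Char counts: '$':1, 'A':1, 'C':2, 'E':3, 'F':3, 'b':3, 'c':2, 'd':1, 'e':2
C (first-col start): C('$')=0, C('A')=1, C('C')=2, C('E')=4, C('F')=7, C('b')=10, C('c')=13, C('d')=15, C('e')=16
L[0]='E': occ=0, LF[0]=C('E')+0=4+0=4
L[1]='b': occ=0, LF[1]=C('b')+0=10+0=10
L[2]='F': occ=0, LF[2]=C('F')+0=7+0=7
L[3]='A': occ=0, LF[3]=C('A')+0=1+0=1
L[4]='F': occ=1, LF[4]=C('F')+1=7+1=8
L[5]='$': occ=0, LF[5]=C('$')+0=0+0=0
L[6]='F': occ=2, LF[6]=C('F')+2=7+2=9
L[7]='d': occ=0, LF[7]=C('d')+0=15+0=15
L[8]='b': occ=1, LF[8]=C('b')+1=10+1=11
L[9]='E': occ=1, LF[9]=C('E')+1=4+1=5
L[10]='b': occ=2, LF[10]=C('b')+2=10+2=12
L[11]='c': occ=0, LF[11]=C('c')+0=13+0=13
L[12]='C': occ=0, LF[12]=C('C')+0=2+0=2
L[13]='c': occ=1, LF[13]=C('c')+1=13+1=14
L[14]='e': occ=0, LF[14]=C('e')+0=16+0=16
L[15]='E': occ=2, LF[15]=C('E')+2=4+2=6
L[16]='e': occ=1, LF[16]=C('e')+1=16+1=17
L[17]='C': occ=1, LF[17]=C('C')+1=2+1=3

Answer: 4 10 7 1 8 0 9 15 11 5 12 13 2 14 16 6 17 3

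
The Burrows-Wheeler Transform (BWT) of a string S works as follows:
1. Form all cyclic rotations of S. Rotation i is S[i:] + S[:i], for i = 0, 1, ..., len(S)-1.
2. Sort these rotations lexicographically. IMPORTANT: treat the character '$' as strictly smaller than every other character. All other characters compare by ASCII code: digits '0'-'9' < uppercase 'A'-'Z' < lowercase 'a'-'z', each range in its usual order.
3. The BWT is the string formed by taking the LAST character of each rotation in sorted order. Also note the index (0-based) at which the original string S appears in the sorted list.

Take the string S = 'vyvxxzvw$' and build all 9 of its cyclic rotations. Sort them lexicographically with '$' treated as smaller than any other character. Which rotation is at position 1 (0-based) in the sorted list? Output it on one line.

All 9 rotations (rotation i = S[i:]+S[:i]):
  rot[0] = vyvxxzvw$
  rot[1] = yvxxzvw$v
  rot[2] = vxxzvw$vy
  rot[3] = xxzvw$vyv
  rot[4] = xzvw$vyvx
  rot[5] = zvw$vyvxx
  rot[6] = vw$vyvxxz
  rot[7] = w$vyvxxzv
  rot[8] = $vyvxxzvw
Sorted (with $ < everything):
  sorted[0] = $vyvxxzvw
  sorted[1] = vw$vyvxxz
  sorted[2] = vxxzvw$vy
  sorted[3] = vyvxxzvw$
  sorted[4] = w$vyvxxzv
  sorted[5] = xxzvw$vyv
  sorted[6] = xzvw$vyvx
  sorted[7] = yvxxzvw$v
  sorted[8] = zvw$vyvxx
sorted[1] = vw$vyvxxz

Answer: vw$vyvxxz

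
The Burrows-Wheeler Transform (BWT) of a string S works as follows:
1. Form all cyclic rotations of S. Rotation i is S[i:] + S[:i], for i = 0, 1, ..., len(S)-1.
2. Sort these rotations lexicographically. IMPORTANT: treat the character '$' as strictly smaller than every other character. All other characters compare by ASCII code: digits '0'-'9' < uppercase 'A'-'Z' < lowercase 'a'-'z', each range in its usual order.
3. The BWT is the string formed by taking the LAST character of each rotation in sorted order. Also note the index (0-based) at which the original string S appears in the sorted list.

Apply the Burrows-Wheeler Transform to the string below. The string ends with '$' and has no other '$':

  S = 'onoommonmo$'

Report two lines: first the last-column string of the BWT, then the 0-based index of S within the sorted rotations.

All 11 rotations (rotation i = S[i:]+S[:i]):
  rot[0] = onoommonmo$
  rot[1] = noommonmo$o
  rot[2] = oommonmo$on
  rot[3] = ommonmo$ono
  rot[4] = mmonmo$onoo
  rot[5] = monmo$onoom
  rot[6] = onmo$onoomm
  rot[7] = nmo$onoommo
  rot[8] = mo$onoommon
  rot[9] = o$onoommonm
  rot[10] = $onoommonmo
Sorted (with $ < everything):
  sorted[0] = $onoommonmo  (last char: 'o')
  sorted[1] = mmonmo$onoo  (last char: 'o')
  sorted[2] = mo$onoommon  (last char: 'n')
  sorted[3] = monmo$onoom  (last char: 'm')
  sorted[4] = nmo$onoommo  (last char: 'o')
  sorted[5] = noommonmo$o  (last char: 'o')
  sorted[6] = o$onoommonm  (last char: 'm')
  sorted[7] = ommonmo$ono  (last char: 'o')
  sorted[8] = onmo$onoomm  (last char: 'm')
  sorted[9] = onoommonmo$  (last char: '$')
  sorted[10] = oommonmo$on  (last char: 'n')
Last column: oonmoomom$n
Original string S is at sorted index 9

Answer: oonmoomom$n
9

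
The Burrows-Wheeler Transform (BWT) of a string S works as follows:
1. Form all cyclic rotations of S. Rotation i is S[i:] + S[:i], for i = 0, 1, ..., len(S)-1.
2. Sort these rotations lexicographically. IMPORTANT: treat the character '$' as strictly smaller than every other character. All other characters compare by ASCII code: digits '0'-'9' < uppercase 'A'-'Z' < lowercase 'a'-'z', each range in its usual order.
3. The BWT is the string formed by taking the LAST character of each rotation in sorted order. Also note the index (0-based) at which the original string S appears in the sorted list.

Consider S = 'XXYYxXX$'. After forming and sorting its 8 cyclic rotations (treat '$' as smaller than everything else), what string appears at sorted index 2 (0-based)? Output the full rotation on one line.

All 8 rotations (rotation i = S[i:]+S[:i]):
  rot[0] = XXYYxXX$
  rot[1] = XYYxXX$X
  rot[2] = YYxXX$XX
  rot[3] = YxXX$XXY
  rot[4] = xXX$XXYY
  rot[5] = XX$XXYYx
  rot[6] = X$XXYYxX
  rot[7] = $XXYYxXX
Sorted (with $ < everything):
  sorted[0] = $XXYYxXX
  sorted[1] = X$XXYYxX
  sorted[2] = XX$XXYYx
  sorted[3] = XXYYxXX$
  sorted[4] = XYYxXX$X
  sorted[5] = YYxXX$XX
  sorted[6] = YxXX$XXY
  sorted[7] = xXX$XXYY
sorted[2] = XX$XXYYx

Answer: XX$XXYYx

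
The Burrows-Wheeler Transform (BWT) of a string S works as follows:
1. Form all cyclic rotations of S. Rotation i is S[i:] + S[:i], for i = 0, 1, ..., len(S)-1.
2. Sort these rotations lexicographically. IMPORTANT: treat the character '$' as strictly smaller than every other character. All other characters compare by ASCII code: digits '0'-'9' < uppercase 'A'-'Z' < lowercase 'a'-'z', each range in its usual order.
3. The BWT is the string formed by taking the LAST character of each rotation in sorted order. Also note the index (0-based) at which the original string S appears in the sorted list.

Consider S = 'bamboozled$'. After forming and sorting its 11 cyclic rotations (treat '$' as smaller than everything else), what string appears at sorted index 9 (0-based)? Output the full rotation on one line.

Answer: ozled$bambo

Derivation:
All 11 rotations (rotation i = S[i:]+S[:i]):
  rot[0] = bamboozled$
  rot[1] = amboozled$b
  rot[2] = mboozled$ba
  rot[3] = boozled$bam
  rot[4] = oozled$bamb
  rot[5] = ozled$bambo
  rot[6] = zled$bamboo
  rot[7] = led$bambooz
  rot[8] = ed$bamboozl
  rot[9] = d$bamboozle
  rot[10] = $bamboozled
Sorted (with $ < everything):
  sorted[0] = $bamboozled
  sorted[1] = amboozled$b
  sorted[2] = bamboozled$
  sorted[3] = boozled$bam
  sorted[4] = d$bamboozle
  sorted[5] = ed$bamboozl
  sorted[6] = led$bambooz
  sorted[7] = mboozled$ba
  sorted[8] = oozled$bamb
  sorted[9] = ozled$bambo
  sorted[10] = zled$bamboo
sorted[9] = ozled$bambo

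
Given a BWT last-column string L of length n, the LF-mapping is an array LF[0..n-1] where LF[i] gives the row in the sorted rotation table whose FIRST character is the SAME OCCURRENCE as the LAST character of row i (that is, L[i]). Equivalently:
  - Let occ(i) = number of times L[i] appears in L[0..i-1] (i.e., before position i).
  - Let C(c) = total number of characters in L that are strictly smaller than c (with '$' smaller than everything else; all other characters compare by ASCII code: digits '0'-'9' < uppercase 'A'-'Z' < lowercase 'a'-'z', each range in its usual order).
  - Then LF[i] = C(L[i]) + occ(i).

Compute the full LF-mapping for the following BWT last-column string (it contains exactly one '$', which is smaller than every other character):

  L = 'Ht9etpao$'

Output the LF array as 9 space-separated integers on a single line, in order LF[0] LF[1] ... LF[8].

Char counts: '$':1, '9':1, 'H':1, 'a':1, 'e':1, 'o':1, 'p':1, 't':2
C (first-col start): C('$')=0, C('9')=1, C('H')=2, C('a')=3, C('e')=4, C('o')=5, C('p')=6, C('t')=7
L[0]='H': occ=0, LF[0]=C('H')+0=2+0=2
L[1]='t': occ=0, LF[1]=C('t')+0=7+0=7
L[2]='9': occ=0, LF[2]=C('9')+0=1+0=1
L[3]='e': occ=0, LF[3]=C('e')+0=4+0=4
L[4]='t': occ=1, LF[4]=C('t')+1=7+1=8
L[5]='p': occ=0, LF[5]=C('p')+0=6+0=6
L[6]='a': occ=0, LF[6]=C('a')+0=3+0=3
L[7]='o': occ=0, LF[7]=C('o')+0=5+0=5
L[8]='$': occ=0, LF[8]=C('$')+0=0+0=0

Answer: 2 7 1 4 8 6 3 5 0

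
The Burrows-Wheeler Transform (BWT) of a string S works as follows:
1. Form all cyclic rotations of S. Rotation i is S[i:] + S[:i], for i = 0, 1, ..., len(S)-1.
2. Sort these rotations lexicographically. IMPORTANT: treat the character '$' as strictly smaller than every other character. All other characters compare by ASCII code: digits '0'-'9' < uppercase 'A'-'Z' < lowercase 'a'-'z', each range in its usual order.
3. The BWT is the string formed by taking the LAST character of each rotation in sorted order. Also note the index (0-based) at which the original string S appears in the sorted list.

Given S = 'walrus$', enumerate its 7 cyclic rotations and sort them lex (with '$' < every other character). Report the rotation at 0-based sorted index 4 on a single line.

Answer: s$walru

Derivation:
All 7 rotations (rotation i = S[i:]+S[:i]):
  rot[0] = walrus$
  rot[1] = alrus$w
  rot[2] = lrus$wa
  rot[3] = rus$wal
  rot[4] = us$walr
  rot[5] = s$walru
  rot[6] = $walrus
Sorted (with $ < everything):
  sorted[0] = $walrus
  sorted[1] = alrus$w
  sorted[2] = lrus$wa
  sorted[3] = rus$wal
  sorted[4] = s$walru
  sorted[5] = us$walr
  sorted[6] = walrus$
sorted[4] = s$walru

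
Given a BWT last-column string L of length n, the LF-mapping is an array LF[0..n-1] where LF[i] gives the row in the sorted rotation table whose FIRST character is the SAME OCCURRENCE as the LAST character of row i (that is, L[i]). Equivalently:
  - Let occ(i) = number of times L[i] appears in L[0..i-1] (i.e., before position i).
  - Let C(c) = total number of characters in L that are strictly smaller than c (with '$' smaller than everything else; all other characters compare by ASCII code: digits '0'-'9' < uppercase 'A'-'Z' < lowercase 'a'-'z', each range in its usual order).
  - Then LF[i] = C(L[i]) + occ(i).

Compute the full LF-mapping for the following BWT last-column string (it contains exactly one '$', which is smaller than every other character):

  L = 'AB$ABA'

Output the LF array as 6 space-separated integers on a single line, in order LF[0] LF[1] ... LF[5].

Char counts: '$':1, 'A':3, 'B':2
C (first-col start): C('$')=0, C('A')=1, C('B')=4
L[0]='A': occ=0, LF[0]=C('A')+0=1+0=1
L[1]='B': occ=0, LF[1]=C('B')+0=4+0=4
L[2]='$': occ=0, LF[2]=C('$')+0=0+0=0
L[3]='A': occ=1, LF[3]=C('A')+1=1+1=2
L[4]='B': occ=1, LF[4]=C('B')+1=4+1=5
L[5]='A': occ=2, LF[5]=C('A')+2=1+2=3

Answer: 1 4 0 2 5 3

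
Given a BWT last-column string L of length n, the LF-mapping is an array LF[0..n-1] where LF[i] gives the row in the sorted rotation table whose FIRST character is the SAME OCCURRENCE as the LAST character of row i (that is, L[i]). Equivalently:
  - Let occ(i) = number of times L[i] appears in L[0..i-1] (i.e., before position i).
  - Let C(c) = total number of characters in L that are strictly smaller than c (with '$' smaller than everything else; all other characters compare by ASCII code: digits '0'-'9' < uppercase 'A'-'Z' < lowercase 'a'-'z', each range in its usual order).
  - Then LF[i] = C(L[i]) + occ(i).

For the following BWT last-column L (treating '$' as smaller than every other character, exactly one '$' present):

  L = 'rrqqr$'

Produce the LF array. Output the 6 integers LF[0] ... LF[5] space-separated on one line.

Char counts: '$':1, 'q':2, 'r':3
C (first-col start): C('$')=0, C('q')=1, C('r')=3
L[0]='r': occ=0, LF[0]=C('r')+0=3+0=3
L[1]='r': occ=1, LF[1]=C('r')+1=3+1=4
L[2]='q': occ=0, LF[2]=C('q')+0=1+0=1
L[3]='q': occ=1, LF[3]=C('q')+1=1+1=2
L[4]='r': occ=2, LF[4]=C('r')+2=3+2=5
L[5]='$': occ=0, LF[5]=C('$')+0=0+0=0

Answer: 3 4 1 2 5 0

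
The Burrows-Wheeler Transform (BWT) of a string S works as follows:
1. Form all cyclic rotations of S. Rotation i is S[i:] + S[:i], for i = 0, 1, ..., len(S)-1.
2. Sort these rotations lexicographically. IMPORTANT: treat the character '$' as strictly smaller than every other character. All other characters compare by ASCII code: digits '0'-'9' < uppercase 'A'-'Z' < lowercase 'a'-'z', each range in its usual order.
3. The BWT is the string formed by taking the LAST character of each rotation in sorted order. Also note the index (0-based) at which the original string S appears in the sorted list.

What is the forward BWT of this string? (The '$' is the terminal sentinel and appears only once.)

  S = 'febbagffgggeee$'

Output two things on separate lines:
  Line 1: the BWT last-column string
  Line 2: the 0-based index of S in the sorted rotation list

All 15 rotations (rotation i = S[i:]+S[:i]):
  rot[0] = febbagffgggeee$
  rot[1] = ebbagffgggeee$f
  rot[2] = bbagffgggeee$fe
  rot[3] = bagffgggeee$feb
  rot[4] = agffgggeee$febb
  rot[5] = gffgggeee$febba
  rot[6] = ffgggeee$febbag
  rot[7] = fgggeee$febbagf
  rot[8] = gggeee$febbagff
  rot[9] = ggeee$febbagffg
  rot[10] = geee$febbagffgg
  rot[11] = eee$febbagffggg
  rot[12] = ee$febbagffggge
  rot[13] = e$febbagffgggee
  rot[14] = $febbagffgggeee
Sorted (with $ < everything):
  sorted[0] = $febbagffgggeee  (last char: 'e')
  sorted[1] = agffgggeee$febb  (last char: 'b')
  sorted[2] = bagffgggeee$feb  (last char: 'b')
  sorted[3] = bbagffgggeee$fe  (last char: 'e')
  sorted[4] = e$febbagffgggee  (last char: 'e')
  sorted[5] = ebbagffgggeee$f  (last char: 'f')
  sorted[6] = ee$febbagffggge  (last char: 'e')
  sorted[7] = eee$febbagffggg  (last char: 'g')
  sorted[8] = febbagffgggeee$  (last char: '$')
  sorted[9] = ffgggeee$febbag  (last char: 'g')
  sorted[10] = fgggeee$febbagf  (last char: 'f')
  sorted[11] = geee$febbagffgg  (last char: 'g')
  sorted[12] = gffgggeee$febba  (last char: 'a')
  sorted[13] = ggeee$febbagffg  (last char: 'g')
  sorted[14] = gggeee$febbagff  (last char: 'f')
Last column: ebbeefeg$gfgagf
Original string S is at sorted index 8

Answer: ebbeefeg$gfgagf
8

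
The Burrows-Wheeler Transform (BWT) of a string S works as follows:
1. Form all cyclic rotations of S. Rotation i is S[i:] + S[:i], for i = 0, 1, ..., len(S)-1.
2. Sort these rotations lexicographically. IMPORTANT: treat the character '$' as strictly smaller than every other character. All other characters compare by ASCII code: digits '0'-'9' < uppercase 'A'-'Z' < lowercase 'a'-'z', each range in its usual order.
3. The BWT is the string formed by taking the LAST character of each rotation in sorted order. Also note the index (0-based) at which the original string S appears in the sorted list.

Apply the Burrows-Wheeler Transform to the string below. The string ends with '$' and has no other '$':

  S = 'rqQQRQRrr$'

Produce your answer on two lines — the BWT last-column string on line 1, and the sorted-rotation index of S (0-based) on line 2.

All 10 rotations (rotation i = S[i:]+S[:i]):
  rot[0] = rqQQRQRrr$
  rot[1] = qQQRQRrr$r
  rot[2] = QQRQRrr$rq
  rot[3] = QRQRrr$rqQ
  rot[4] = RQRrr$rqQQ
  rot[5] = QRrr$rqQQR
  rot[6] = Rrr$rqQQRQ
  rot[7] = rr$rqQQRQR
  rot[8] = r$rqQQRQRr
  rot[9] = $rqQQRQRrr
Sorted (with $ < everything):
  sorted[0] = $rqQQRQRrr  (last char: 'r')
  sorted[1] = QQRQRrr$rq  (last char: 'q')
  sorted[2] = QRQRrr$rqQ  (last char: 'Q')
  sorted[3] = QRrr$rqQQR  (last char: 'R')
  sorted[4] = RQRrr$rqQQ  (last char: 'Q')
  sorted[5] = Rrr$rqQQRQ  (last char: 'Q')
  sorted[6] = qQQRQRrr$r  (last char: 'r')
  sorted[7] = r$rqQQRQRr  (last char: 'r')
  sorted[8] = rqQQRQRrr$  (last char: '$')
  sorted[9] = rr$rqQQRQR  (last char: 'R')
Last column: rqQRQQrr$R
Original string S is at sorted index 8

Answer: rqQRQQrr$R
8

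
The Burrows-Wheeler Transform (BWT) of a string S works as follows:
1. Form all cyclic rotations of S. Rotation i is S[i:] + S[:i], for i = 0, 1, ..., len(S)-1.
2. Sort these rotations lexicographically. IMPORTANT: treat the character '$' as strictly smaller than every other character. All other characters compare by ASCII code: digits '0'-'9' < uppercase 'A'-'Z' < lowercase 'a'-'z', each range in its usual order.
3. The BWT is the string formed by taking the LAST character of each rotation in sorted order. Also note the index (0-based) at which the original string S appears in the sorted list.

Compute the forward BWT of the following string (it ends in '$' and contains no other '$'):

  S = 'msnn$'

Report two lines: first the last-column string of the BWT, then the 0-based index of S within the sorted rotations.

All 5 rotations (rotation i = S[i:]+S[:i]):
  rot[0] = msnn$
  rot[1] = snn$m
  rot[2] = nn$ms
  rot[3] = n$msn
  rot[4] = $msnn
Sorted (with $ < everything):
  sorted[0] = $msnn  (last char: 'n')
  sorted[1] = msnn$  (last char: '$')
  sorted[2] = n$msn  (last char: 'n')
  sorted[3] = nn$ms  (last char: 's')
  sorted[4] = snn$m  (last char: 'm')
Last column: n$nsm
Original string S is at sorted index 1

Answer: n$nsm
1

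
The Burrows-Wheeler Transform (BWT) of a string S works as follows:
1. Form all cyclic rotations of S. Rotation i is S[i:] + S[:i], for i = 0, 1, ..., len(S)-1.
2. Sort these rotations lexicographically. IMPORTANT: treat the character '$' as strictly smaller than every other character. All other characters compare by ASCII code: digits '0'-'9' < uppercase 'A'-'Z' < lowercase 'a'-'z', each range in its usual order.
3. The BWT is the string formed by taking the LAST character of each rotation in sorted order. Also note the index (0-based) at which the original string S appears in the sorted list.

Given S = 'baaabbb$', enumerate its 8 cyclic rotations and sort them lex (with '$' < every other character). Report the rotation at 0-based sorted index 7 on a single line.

Answer: bbb$baaa

Derivation:
All 8 rotations (rotation i = S[i:]+S[:i]):
  rot[0] = baaabbb$
  rot[1] = aaabbb$b
  rot[2] = aabbb$ba
  rot[3] = abbb$baa
  rot[4] = bbb$baaa
  rot[5] = bb$baaab
  rot[6] = b$baaabb
  rot[7] = $baaabbb
Sorted (with $ < everything):
  sorted[0] = $baaabbb
  sorted[1] = aaabbb$b
  sorted[2] = aabbb$ba
  sorted[3] = abbb$baa
  sorted[4] = b$baaabb
  sorted[5] = baaabbb$
  sorted[6] = bb$baaab
  sorted[7] = bbb$baaa
sorted[7] = bbb$baaa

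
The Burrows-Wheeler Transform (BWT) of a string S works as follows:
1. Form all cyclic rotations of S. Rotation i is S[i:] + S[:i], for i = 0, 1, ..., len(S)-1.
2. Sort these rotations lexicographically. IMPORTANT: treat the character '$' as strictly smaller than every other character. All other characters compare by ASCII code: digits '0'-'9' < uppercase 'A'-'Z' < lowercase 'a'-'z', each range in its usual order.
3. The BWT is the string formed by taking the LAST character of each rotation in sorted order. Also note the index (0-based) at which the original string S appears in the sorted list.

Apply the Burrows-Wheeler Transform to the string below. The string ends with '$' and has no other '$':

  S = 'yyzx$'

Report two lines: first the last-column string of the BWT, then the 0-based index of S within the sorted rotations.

Answer: xz$yy
2

Derivation:
All 5 rotations (rotation i = S[i:]+S[:i]):
  rot[0] = yyzx$
  rot[1] = yzx$y
  rot[2] = zx$yy
  rot[3] = x$yyz
  rot[4] = $yyzx
Sorted (with $ < everything):
  sorted[0] = $yyzx  (last char: 'x')
  sorted[1] = x$yyz  (last char: 'z')
  sorted[2] = yyzx$  (last char: '$')
  sorted[3] = yzx$y  (last char: 'y')
  sorted[4] = zx$yy  (last char: 'y')
Last column: xz$yy
Original string S is at sorted index 2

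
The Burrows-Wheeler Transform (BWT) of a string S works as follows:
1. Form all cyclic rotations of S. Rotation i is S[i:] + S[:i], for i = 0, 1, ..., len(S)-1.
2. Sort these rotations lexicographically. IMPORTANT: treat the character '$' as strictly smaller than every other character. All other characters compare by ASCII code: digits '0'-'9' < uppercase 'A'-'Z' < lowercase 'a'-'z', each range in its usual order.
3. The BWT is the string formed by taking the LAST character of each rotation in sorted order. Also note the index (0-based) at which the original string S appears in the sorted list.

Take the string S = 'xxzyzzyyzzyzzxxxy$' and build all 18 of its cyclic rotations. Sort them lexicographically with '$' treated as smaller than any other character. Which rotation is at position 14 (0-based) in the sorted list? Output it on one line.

Answer: zyzzyyzzyzzxxxy$xx

Derivation:
All 18 rotations (rotation i = S[i:]+S[:i]):
  rot[0] = xxzyzzyyzzyzzxxxy$
  rot[1] = xzyzzyyzzyzzxxxy$x
  rot[2] = zyzzyyzzyzzxxxy$xx
  rot[3] = yzzyyzzyzzxxxy$xxz
  rot[4] = zzyyzzyzzxxxy$xxzy
  rot[5] = zyyzzyzzxxxy$xxzyz
  rot[6] = yyzzyzzxxxy$xxzyzz
  rot[7] = yzzyzzxxxy$xxzyzzy
  rot[8] = zzyzzxxxy$xxzyzzyy
  rot[9] = zyzzxxxy$xxzyzzyyz
  rot[10] = yzzxxxy$xxzyzzyyzz
  rot[11] = zzxxxy$xxzyzzyyzzy
  rot[12] = zxxxy$xxzyzzyyzzyz
  rot[13] = xxxy$xxzyzzyyzzyzz
  rot[14] = xxy$xxzyzzyyzzyzzx
  rot[15] = xy$xxzyzzyyzzyzzxx
  rot[16] = y$xxzyzzyyzzyzzxxx
  rot[17] = $xxzyzzyyzzyzzxxxy
Sorted (with $ < everything):
  sorted[0] = $xxzyzzyyzzyzzxxxy
  sorted[1] = xxxy$xxzyzzyyzzyzz
  sorted[2] = xxy$xxzyzzyyzzyzzx
  sorted[3] = xxzyzzyyzzyzzxxxy$
  sorted[4] = xy$xxzyzzyyzzyzzxx
  sorted[5] = xzyzzyyzzyzzxxxy$x
  sorted[6] = y$xxzyzzyyzzyzzxxx
  sorted[7] = yyzzyzzxxxy$xxzyzz
  sorted[8] = yzzxxxy$xxzyzzyyzz
  sorted[9] = yzzyyzzyzzxxxy$xxz
  sorted[10] = yzzyzzxxxy$xxzyzzy
  sorted[11] = zxxxy$xxzyzzyyzzyz
  sorted[12] = zyyzzyzzxxxy$xxzyz
  sorted[13] = zyzzxxxy$xxzyzzyyz
  sorted[14] = zyzzyyzzyzzxxxy$xx
  sorted[15] = zzxxxy$xxzyzzyyzzy
  sorted[16] = zzyyzzyzzxxxy$xxzy
  sorted[17] = zzyzzxxxy$xxzyzzyy
sorted[14] = zyzzyyzzyzzxxxy$xx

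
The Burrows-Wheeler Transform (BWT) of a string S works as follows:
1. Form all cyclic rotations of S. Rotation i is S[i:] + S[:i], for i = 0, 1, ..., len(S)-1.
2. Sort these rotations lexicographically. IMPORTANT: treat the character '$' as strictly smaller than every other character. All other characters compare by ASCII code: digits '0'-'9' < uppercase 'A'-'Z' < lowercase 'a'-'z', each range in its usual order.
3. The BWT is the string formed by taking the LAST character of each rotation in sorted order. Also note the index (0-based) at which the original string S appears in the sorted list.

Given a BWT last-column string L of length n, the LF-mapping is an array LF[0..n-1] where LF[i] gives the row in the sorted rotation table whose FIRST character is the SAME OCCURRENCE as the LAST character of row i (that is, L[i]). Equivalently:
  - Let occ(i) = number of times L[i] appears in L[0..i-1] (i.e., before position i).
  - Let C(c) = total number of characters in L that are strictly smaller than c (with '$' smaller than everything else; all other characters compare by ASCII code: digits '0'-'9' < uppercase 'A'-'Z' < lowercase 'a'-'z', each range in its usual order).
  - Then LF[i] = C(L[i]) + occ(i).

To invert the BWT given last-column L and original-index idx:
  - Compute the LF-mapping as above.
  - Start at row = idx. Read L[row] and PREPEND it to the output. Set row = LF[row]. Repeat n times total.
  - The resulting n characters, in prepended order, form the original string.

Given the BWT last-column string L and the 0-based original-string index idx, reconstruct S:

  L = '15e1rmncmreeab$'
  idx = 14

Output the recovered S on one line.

LF mapping: 1 3 7 2 13 10 12 6 11 14 8 9 4 5 0
Walk LF starting at row 14, prepending L[row]:
  step 1: row=14, L[14]='$', prepend. Next row=LF[14]=0
  step 2: row=0, L[0]='1', prepend. Next row=LF[0]=1
  step 3: row=1, L[1]='5', prepend. Next row=LF[1]=3
  step 4: row=3, L[3]='1', prepend. Next row=LF[3]=2
  step 5: row=2, L[2]='e', prepend. Next row=LF[2]=7
  step 6: row=7, L[7]='c', prepend. Next row=LF[7]=6
  step 7: row=6, L[6]='n', prepend. Next row=LF[6]=12
  step 8: row=12, L[12]='a', prepend. Next row=LF[12]=4
  step 9: row=4, L[4]='r', prepend. Next row=LF[4]=13
  step 10: row=13, L[13]='b', prepend. Next row=LF[13]=5
  step 11: row=5, L[5]='m', prepend. Next row=LF[5]=10
  step 12: row=10, L[10]='e', prepend. Next row=LF[10]=8
  step 13: row=8, L[8]='m', prepend. Next row=LF[8]=11
  step 14: row=11, L[11]='e', prepend. Next row=LF[11]=9
  step 15: row=9, L[9]='r', prepend. Next row=LF[9]=14
Reversed output: remembrance151$

Answer: remembrance151$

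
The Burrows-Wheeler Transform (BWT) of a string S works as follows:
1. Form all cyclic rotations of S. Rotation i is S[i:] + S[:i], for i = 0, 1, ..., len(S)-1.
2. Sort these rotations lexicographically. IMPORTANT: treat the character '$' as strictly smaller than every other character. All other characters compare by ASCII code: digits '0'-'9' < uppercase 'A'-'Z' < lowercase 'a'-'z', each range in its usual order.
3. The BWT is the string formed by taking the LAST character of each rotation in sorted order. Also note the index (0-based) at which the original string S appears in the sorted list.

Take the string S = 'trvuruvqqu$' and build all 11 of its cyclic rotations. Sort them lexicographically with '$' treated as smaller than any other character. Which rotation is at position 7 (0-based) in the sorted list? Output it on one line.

Answer: uruvqqu$trv

Derivation:
All 11 rotations (rotation i = S[i:]+S[:i]):
  rot[0] = trvuruvqqu$
  rot[1] = rvuruvqqu$t
  rot[2] = vuruvqqu$tr
  rot[3] = uruvqqu$trv
  rot[4] = ruvqqu$trvu
  rot[5] = uvqqu$trvur
  rot[6] = vqqu$trvuru
  rot[7] = qqu$trvuruv
  rot[8] = qu$trvuruvq
  rot[9] = u$trvuruvqq
  rot[10] = $trvuruvqqu
Sorted (with $ < everything):
  sorted[0] = $trvuruvqqu
  sorted[1] = qqu$trvuruv
  sorted[2] = qu$trvuruvq
  sorted[3] = ruvqqu$trvu
  sorted[4] = rvuruvqqu$t
  sorted[5] = trvuruvqqu$
  sorted[6] = u$trvuruvqq
  sorted[7] = uruvqqu$trv
  sorted[8] = uvqqu$trvur
  sorted[9] = vqqu$trvuru
  sorted[10] = vuruvqqu$tr
sorted[7] = uruvqqu$trv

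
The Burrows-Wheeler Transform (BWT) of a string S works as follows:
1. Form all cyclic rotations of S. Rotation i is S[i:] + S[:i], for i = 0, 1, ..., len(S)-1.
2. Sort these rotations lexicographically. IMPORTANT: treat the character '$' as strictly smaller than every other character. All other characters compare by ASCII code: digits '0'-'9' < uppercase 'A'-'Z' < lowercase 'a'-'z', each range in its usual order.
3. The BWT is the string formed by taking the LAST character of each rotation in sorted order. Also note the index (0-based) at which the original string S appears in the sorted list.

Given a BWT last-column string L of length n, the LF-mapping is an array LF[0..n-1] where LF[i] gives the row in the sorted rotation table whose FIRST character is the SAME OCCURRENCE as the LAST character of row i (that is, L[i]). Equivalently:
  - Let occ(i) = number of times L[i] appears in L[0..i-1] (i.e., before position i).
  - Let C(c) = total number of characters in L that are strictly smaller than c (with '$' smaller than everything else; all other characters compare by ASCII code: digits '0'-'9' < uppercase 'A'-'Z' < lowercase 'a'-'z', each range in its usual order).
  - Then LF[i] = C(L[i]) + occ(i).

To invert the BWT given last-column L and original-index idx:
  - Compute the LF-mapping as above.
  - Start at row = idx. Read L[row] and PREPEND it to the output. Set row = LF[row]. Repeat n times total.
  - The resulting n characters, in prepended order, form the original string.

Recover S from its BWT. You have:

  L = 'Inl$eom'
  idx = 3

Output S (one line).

Answer: lemonI$

Derivation:
LF mapping: 1 5 3 0 2 6 4
Walk LF starting at row 3, prepending L[row]:
  step 1: row=3, L[3]='$', prepend. Next row=LF[3]=0
  step 2: row=0, L[0]='I', prepend. Next row=LF[0]=1
  step 3: row=1, L[1]='n', prepend. Next row=LF[1]=5
  step 4: row=5, L[5]='o', prepend. Next row=LF[5]=6
  step 5: row=6, L[6]='m', prepend. Next row=LF[6]=4
  step 6: row=4, L[4]='e', prepend. Next row=LF[4]=2
  step 7: row=2, L[2]='l', prepend. Next row=LF[2]=3
Reversed output: lemonI$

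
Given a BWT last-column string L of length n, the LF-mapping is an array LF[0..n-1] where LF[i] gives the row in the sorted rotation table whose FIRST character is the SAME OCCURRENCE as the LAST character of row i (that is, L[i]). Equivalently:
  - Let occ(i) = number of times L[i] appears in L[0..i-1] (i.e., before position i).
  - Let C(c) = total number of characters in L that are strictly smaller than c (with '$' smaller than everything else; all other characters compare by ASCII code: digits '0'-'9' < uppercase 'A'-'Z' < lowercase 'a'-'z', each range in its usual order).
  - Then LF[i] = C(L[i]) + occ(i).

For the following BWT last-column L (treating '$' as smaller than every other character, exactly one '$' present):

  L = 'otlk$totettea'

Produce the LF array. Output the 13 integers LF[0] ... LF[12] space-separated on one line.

Answer: 6 8 5 4 0 9 7 10 2 11 12 3 1

Derivation:
Char counts: '$':1, 'a':1, 'e':2, 'k':1, 'l':1, 'o':2, 't':5
C (first-col start): C('$')=0, C('a')=1, C('e')=2, C('k')=4, C('l')=5, C('o')=6, C('t')=8
L[0]='o': occ=0, LF[0]=C('o')+0=6+0=6
L[1]='t': occ=0, LF[1]=C('t')+0=8+0=8
L[2]='l': occ=0, LF[2]=C('l')+0=5+0=5
L[3]='k': occ=0, LF[3]=C('k')+0=4+0=4
L[4]='$': occ=0, LF[4]=C('$')+0=0+0=0
L[5]='t': occ=1, LF[5]=C('t')+1=8+1=9
L[6]='o': occ=1, LF[6]=C('o')+1=6+1=7
L[7]='t': occ=2, LF[7]=C('t')+2=8+2=10
L[8]='e': occ=0, LF[8]=C('e')+0=2+0=2
L[9]='t': occ=3, LF[9]=C('t')+3=8+3=11
L[10]='t': occ=4, LF[10]=C('t')+4=8+4=12
L[11]='e': occ=1, LF[11]=C('e')+1=2+1=3
L[12]='a': occ=0, LF[12]=C('a')+0=1+0=1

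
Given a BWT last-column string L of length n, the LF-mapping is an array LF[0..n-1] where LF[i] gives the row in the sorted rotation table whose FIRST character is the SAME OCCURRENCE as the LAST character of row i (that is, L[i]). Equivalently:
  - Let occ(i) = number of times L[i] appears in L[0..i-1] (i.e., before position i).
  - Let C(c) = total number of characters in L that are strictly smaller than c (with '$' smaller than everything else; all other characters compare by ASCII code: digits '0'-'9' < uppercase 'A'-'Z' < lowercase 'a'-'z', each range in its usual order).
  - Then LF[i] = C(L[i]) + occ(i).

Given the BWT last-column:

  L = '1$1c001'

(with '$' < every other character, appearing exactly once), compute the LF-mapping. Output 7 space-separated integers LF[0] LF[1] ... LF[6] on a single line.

Answer: 3 0 4 6 1 2 5

Derivation:
Char counts: '$':1, '0':2, '1':3, 'c':1
C (first-col start): C('$')=0, C('0')=1, C('1')=3, C('c')=6
L[0]='1': occ=0, LF[0]=C('1')+0=3+0=3
L[1]='$': occ=0, LF[1]=C('$')+0=0+0=0
L[2]='1': occ=1, LF[2]=C('1')+1=3+1=4
L[3]='c': occ=0, LF[3]=C('c')+0=6+0=6
L[4]='0': occ=0, LF[4]=C('0')+0=1+0=1
L[5]='0': occ=1, LF[5]=C('0')+1=1+1=2
L[6]='1': occ=2, LF[6]=C('1')+2=3+2=5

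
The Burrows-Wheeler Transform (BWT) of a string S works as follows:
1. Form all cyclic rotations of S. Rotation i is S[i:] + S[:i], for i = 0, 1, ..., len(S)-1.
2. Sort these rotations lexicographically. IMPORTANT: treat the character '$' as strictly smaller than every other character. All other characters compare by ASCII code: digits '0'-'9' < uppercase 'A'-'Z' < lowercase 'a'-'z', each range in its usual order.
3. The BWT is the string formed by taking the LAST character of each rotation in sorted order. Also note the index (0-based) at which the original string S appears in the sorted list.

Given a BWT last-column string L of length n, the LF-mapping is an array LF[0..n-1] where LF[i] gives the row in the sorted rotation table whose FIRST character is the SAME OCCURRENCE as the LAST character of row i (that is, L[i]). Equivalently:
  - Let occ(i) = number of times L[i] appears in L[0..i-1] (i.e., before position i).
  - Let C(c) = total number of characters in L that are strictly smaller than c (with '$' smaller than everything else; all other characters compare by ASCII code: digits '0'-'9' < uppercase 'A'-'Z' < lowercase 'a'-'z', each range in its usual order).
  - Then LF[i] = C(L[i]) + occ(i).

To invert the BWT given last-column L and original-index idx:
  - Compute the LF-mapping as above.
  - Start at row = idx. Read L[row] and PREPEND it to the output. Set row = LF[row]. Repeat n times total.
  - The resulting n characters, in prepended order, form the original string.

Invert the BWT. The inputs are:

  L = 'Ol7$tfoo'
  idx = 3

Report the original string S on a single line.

LF mapping: 2 4 1 0 7 3 5 6
Walk LF starting at row 3, prepending L[row]:
  step 1: row=3, L[3]='$', prepend. Next row=LF[3]=0
  step 2: row=0, L[0]='O', prepend. Next row=LF[0]=2
  step 3: row=2, L[2]='7', prepend. Next row=LF[2]=1
  step 4: row=1, L[1]='l', prepend. Next row=LF[1]=4
  step 5: row=4, L[4]='t', prepend. Next row=LF[4]=7
  step 6: row=7, L[7]='o', prepend. Next row=LF[7]=6
  step 7: row=6, L[6]='o', prepend. Next row=LF[6]=5
  step 8: row=5, L[5]='f', prepend. Next row=LF[5]=3
Reversed output: footl7O$

Answer: footl7O$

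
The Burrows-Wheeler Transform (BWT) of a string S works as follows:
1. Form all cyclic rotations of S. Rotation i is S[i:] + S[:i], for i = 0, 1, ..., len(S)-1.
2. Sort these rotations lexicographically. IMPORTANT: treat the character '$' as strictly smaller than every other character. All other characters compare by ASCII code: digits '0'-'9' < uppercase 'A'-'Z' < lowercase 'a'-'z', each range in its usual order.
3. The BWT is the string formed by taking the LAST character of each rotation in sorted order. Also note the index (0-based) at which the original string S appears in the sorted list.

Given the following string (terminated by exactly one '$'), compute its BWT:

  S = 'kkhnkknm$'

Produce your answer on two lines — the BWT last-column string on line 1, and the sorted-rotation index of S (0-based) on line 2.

Answer: mkk$nknhk
3

Derivation:
All 9 rotations (rotation i = S[i:]+S[:i]):
  rot[0] = kkhnkknm$
  rot[1] = khnkknm$k
  rot[2] = hnkknm$kk
  rot[3] = nkknm$kkh
  rot[4] = kknm$kkhn
  rot[5] = knm$kkhnk
  rot[6] = nm$kkhnkk
  rot[7] = m$kkhnkkn
  rot[8] = $kkhnkknm
Sorted (with $ < everything):
  sorted[0] = $kkhnkknm  (last char: 'm')
  sorted[1] = hnkknm$kk  (last char: 'k')
  sorted[2] = khnkknm$k  (last char: 'k')
  sorted[3] = kkhnkknm$  (last char: '$')
  sorted[4] = kknm$kkhn  (last char: 'n')
  sorted[5] = knm$kkhnk  (last char: 'k')
  sorted[6] = m$kkhnkkn  (last char: 'n')
  sorted[7] = nkknm$kkh  (last char: 'h')
  sorted[8] = nm$kkhnkk  (last char: 'k')
Last column: mkk$nknhk
Original string S is at sorted index 3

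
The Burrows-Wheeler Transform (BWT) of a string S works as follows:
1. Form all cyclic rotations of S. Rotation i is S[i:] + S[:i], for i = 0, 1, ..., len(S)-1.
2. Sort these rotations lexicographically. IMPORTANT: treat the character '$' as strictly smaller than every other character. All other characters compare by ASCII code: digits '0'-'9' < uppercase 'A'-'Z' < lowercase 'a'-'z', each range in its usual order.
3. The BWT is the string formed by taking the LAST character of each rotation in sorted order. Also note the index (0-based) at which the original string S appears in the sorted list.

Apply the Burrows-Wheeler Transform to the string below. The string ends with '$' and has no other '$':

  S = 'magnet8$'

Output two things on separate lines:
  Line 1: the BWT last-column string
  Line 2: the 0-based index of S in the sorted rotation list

Answer: 8tmna$ge
5

Derivation:
All 8 rotations (rotation i = S[i:]+S[:i]):
  rot[0] = magnet8$
  rot[1] = agnet8$m
  rot[2] = gnet8$ma
  rot[3] = net8$mag
  rot[4] = et8$magn
  rot[5] = t8$magne
  rot[6] = 8$magnet
  rot[7] = $magnet8
Sorted (with $ < everything):
  sorted[0] = $magnet8  (last char: '8')
  sorted[1] = 8$magnet  (last char: 't')
  sorted[2] = agnet8$m  (last char: 'm')
  sorted[3] = et8$magn  (last char: 'n')
  sorted[4] = gnet8$ma  (last char: 'a')
  sorted[5] = magnet8$  (last char: '$')
  sorted[6] = net8$mag  (last char: 'g')
  sorted[7] = t8$magne  (last char: 'e')
Last column: 8tmna$ge
Original string S is at sorted index 5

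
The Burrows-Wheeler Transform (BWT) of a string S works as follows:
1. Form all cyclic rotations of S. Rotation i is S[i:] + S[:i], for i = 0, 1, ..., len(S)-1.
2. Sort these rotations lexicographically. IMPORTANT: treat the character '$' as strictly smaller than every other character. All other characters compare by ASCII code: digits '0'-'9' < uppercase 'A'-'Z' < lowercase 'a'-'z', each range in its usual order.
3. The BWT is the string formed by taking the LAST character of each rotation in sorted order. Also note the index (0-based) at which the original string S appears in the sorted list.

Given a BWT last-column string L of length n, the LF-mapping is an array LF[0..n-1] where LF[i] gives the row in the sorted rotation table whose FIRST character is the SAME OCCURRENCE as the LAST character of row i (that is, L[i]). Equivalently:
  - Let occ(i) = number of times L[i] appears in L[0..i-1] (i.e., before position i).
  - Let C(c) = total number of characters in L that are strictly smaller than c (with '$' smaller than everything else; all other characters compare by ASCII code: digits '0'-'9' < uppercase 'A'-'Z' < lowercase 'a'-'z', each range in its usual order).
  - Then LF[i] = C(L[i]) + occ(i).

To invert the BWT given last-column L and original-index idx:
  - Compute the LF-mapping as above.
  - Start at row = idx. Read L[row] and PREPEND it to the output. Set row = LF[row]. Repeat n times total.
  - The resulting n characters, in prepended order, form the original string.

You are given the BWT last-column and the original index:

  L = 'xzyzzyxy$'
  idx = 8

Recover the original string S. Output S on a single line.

LF mapping: 1 6 3 7 8 4 2 5 0
Walk LF starting at row 8, prepending L[row]:
  step 1: row=8, L[8]='$', prepend. Next row=LF[8]=0
  step 2: row=0, L[0]='x', prepend. Next row=LF[0]=1
  step 3: row=1, L[1]='z', prepend. Next row=LF[1]=6
  step 4: row=6, L[6]='x', prepend. Next row=LF[6]=2
  step 5: row=2, L[2]='y', prepend. Next row=LF[2]=3
  step 6: row=3, L[3]='z', prepend. Next row=LF[3]=7
  step 7: row=7, L[7]='y', prepend. Next row=LF[7]=5
  step 8: row=5, L[5]='y', prepend. Next row=LF[5]=4
  step 9: row=4, L[4]='z', prepend. Next row=LF[4]=8
Reversed output: zyyzyxzx$

Answer: zyyzyxzx$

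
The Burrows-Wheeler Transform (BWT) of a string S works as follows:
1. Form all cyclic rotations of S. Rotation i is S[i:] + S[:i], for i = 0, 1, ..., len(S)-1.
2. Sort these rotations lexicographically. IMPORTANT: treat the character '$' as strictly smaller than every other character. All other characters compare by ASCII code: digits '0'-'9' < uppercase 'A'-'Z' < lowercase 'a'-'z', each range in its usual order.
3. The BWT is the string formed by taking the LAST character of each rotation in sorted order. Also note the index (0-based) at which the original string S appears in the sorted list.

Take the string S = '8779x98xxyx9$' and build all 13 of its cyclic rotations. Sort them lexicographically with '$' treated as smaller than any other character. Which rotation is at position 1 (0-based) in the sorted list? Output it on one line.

Answer: 779x98xxyx9$8

Derivation:
All 13 rotations (rotation i = S[i:]+S[:i]):
  rot[0] = 8779x98xxyx9$
  rot[1] = 779x98xxyx9$8
  rot[2] = 79x98xxyx9$87
  rot[3] = 9x98xxyx9$877
  rot[4] = x98xxyx9$8779
  rot[5] = 98xxyx9$8779x
  rot[6] = 8xxyx9$8779x9
  rot[7] = xxyx9$8779x98
  rot[8] = xyx9$8779x98x
  rot[9] = yx9$8779x98xx
  rot[10] = x9$8779x98xxy
  rot[11] = 9$8779x98xxyx
  rot[12] = $8779x98xxyx9
Sorted (with $ < everything):
  sorted[0] = $8779x98xxyx9
  sorted[1] = 779x98xxyx9$8
  sorted[2] = 79x98xxyx9$87
  sorted[3] = 8779x98xxyx9$
  sorted[4] = 8xxyx9$8779x9
  sorted[5] = 9$8779x98xxyx
  sorted[6] = 98xxyx9$8779x
  sorted[7] = 9x98xxyx9$877
  sorted[8] = x9$8779x98xxy
  sorted[9] = x98xxyx9$8779
  sorted[10] = xxyx9$8779x98
  sorted[11] = xyx9$8779x98x
  sorted[12] = yx9$8779x98xx
sorted[1] = 779x98xxyx9$8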